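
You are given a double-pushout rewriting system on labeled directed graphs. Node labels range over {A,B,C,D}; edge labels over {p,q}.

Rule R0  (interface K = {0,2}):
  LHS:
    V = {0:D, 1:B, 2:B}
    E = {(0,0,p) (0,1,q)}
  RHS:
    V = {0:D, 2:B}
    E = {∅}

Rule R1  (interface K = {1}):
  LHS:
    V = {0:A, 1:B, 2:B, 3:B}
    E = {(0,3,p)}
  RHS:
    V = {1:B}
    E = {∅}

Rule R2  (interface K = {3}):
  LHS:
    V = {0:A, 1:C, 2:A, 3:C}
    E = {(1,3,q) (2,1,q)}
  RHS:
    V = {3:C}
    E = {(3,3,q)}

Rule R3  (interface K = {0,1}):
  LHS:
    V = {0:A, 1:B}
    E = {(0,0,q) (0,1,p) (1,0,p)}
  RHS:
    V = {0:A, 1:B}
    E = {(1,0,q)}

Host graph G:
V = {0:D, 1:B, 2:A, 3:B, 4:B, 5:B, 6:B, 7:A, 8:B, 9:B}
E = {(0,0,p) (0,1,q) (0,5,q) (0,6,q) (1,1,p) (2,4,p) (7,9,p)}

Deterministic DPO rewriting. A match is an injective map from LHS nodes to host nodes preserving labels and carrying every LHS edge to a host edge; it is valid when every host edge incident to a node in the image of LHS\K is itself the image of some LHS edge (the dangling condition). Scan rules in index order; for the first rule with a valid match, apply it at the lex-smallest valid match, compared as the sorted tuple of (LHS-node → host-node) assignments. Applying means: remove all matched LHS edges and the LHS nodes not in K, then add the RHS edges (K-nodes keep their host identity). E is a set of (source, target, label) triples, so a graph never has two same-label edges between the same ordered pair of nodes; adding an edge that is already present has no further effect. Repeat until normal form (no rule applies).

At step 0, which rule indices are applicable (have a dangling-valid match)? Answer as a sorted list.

R0: 12 valid matches — {0↦0, 1↦5, 2↦1}, {0↦0, 1↦5, 2↦3}, {0↦0, 1↦5, 2↦4} (+9 more)
R1: 20 valid matches — {0↦2, 1↦1, 2↦3, 3↦4}, {0↦2, 1↦1, 2↦8, 3↦4}, {0↦2, 1↦3, 2↦8, 3↦4} (+17 more)
R2: no valid match — LHS pattern not found
R3: no valid match — LHS pattern not found

Answer: [R0,R1]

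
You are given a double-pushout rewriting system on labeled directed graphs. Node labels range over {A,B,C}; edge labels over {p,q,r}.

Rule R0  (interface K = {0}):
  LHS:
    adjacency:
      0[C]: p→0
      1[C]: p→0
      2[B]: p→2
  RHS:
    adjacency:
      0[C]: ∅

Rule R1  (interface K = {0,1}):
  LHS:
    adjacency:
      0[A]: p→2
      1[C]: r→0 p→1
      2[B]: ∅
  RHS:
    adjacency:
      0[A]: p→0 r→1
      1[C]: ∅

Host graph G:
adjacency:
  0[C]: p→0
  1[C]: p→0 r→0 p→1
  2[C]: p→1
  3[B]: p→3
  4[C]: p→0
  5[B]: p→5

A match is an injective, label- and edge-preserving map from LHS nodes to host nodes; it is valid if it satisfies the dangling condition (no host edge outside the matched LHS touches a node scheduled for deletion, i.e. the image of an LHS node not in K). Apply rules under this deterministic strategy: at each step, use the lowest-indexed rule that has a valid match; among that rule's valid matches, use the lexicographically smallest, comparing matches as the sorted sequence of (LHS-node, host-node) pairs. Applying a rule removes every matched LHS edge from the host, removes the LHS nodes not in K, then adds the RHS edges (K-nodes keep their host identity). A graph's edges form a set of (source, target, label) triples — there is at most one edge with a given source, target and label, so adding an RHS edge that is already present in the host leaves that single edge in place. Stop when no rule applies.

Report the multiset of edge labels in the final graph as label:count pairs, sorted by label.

start.  V:6 E:8  edges: 0-p->0 1-p->0 1-r->0 1-p->1 2-p->1 3-p->3 4-p->0 5-p->5
1. fire R0 via {0↦0, 1↦4, 2↦3}  →  V:4 E:5  edges: 1-p->0 1-r->0 1-p->1 2-p->1 5-p->5
2. fire R0 via {0↦1, 1↦2, 2↦5}  →  V:2 E:2  edges: 1-p->0 1-r->0
halt: no rule applies after step 2
NF edges: [(1, 0, 'p'), (1, 0, 'r')]

Answer: p:1 r:1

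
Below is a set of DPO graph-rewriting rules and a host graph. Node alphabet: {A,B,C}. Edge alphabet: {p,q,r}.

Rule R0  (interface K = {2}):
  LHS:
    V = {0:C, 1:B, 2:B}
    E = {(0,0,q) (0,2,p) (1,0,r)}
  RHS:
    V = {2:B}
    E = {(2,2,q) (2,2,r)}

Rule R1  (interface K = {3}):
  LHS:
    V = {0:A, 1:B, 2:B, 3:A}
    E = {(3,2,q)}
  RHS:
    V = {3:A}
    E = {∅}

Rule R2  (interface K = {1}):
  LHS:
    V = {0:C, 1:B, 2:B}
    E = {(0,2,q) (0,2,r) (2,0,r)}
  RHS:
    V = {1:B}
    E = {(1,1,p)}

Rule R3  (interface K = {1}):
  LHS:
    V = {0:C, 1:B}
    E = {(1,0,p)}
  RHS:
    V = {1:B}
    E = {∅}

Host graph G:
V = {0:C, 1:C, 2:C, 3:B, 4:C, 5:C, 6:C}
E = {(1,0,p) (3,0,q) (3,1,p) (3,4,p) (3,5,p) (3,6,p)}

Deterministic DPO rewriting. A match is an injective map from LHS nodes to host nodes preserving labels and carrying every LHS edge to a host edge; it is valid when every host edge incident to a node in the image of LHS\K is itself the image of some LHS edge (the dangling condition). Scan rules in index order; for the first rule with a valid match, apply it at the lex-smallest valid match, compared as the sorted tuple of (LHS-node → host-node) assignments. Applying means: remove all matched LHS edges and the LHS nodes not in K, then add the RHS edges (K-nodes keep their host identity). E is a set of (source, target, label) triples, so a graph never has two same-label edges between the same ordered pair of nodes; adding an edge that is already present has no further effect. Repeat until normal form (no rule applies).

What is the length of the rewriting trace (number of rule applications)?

start.  V:7 E:6  edges: 1-p->0 3-q->0 3-p->1 3-p->4 3-p->5 3-p->6
1. fire R3 via {0↦4, 1↦3}  →  V:6 E:5  edges: 1-p->0 3-q->0 3-p->1 3-p->5 3-p->6
2. fire R3 via {0↦5, 1↦3}  →  V:5 E:4  edges: 1-p->0 3-q->0 3-p->1 3-p->6
3. fire R3 via {0↦6, 1↦3}  →  V:4 E:3  edges: 1-p->0 3-q->0 3-p->1
halt: no rule applies after step 3

Answer: 3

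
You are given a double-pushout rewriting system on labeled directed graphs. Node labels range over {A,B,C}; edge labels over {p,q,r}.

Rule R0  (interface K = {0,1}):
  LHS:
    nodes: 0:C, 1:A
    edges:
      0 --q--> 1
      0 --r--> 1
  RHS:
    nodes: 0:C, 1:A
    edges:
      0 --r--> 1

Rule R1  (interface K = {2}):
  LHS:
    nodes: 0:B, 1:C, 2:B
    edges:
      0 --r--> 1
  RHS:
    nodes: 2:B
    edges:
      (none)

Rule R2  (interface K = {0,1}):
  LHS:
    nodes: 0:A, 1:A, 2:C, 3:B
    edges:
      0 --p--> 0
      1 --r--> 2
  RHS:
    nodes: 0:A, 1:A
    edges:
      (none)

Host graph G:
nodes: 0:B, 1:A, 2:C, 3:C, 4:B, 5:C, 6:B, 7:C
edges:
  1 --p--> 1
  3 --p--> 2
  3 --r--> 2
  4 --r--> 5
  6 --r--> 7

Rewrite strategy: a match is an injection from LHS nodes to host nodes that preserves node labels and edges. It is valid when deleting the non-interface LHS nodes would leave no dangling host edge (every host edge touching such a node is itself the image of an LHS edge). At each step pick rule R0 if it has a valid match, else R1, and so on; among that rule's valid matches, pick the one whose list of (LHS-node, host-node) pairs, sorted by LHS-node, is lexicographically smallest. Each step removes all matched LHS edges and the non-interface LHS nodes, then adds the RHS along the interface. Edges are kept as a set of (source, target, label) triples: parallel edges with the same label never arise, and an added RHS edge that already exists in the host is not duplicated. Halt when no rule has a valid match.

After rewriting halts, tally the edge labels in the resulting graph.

Answer: p:2 r:1

Derivation:
start.  V:8 E:5  edges: 1-p->1 3-p->2 3-r->2 4-r->5 6-r->7
1. fire R1 via {0↦4, 1↦5, 2↦0}  →  V:6 E:4  edges: 1-p->1 3-p->2 3-r->2 6-r->7
2. fire R1 via {0↦6, 1↦7, 2↦0}  →  V:4 E:3  edges: 1-p->1 3-p->2 3-r->2
normal form: no rule applies after step 2
NF edges: [(1, 1, 'p'), (3, 2, 'p'), (3, 2, 'r')]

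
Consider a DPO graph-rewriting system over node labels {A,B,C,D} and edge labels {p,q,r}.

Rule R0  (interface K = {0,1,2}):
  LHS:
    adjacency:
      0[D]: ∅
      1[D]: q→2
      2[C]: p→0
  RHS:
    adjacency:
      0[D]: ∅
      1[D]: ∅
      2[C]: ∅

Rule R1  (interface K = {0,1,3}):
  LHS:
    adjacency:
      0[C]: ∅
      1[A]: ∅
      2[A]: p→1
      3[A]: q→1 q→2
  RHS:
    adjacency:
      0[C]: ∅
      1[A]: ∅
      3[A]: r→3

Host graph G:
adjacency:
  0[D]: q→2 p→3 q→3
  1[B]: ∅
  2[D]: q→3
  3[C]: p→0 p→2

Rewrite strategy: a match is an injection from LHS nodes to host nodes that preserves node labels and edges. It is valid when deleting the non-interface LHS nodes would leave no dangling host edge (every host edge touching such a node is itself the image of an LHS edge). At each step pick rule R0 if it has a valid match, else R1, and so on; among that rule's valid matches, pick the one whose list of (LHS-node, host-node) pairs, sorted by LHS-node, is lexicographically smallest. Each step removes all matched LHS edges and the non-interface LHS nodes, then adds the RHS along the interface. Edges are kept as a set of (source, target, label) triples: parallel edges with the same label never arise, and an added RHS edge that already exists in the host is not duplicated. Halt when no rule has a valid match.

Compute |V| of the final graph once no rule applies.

Answer: 4

Steps:
initial: |V|=4 |E|=6  E = 0-q->2 0-p->3 0-q->3 2-q->3 3-p->0 3-p->2
step 1: apply R0 at {0↦0, 1↦2, 2↦3}  → |V|=4 |E|=4  E = 0-q->2 0-p->3 0-q->3 3-p->2
step 2: apply R0 at {0↦2, 1↦0, 2↦3}  → |V|=4 |E|=2  E = 0-q->2 0-p->3
final graph: no rule applies after step 2
NF nodes: {0:D, 1:B, 2:D, 3:C}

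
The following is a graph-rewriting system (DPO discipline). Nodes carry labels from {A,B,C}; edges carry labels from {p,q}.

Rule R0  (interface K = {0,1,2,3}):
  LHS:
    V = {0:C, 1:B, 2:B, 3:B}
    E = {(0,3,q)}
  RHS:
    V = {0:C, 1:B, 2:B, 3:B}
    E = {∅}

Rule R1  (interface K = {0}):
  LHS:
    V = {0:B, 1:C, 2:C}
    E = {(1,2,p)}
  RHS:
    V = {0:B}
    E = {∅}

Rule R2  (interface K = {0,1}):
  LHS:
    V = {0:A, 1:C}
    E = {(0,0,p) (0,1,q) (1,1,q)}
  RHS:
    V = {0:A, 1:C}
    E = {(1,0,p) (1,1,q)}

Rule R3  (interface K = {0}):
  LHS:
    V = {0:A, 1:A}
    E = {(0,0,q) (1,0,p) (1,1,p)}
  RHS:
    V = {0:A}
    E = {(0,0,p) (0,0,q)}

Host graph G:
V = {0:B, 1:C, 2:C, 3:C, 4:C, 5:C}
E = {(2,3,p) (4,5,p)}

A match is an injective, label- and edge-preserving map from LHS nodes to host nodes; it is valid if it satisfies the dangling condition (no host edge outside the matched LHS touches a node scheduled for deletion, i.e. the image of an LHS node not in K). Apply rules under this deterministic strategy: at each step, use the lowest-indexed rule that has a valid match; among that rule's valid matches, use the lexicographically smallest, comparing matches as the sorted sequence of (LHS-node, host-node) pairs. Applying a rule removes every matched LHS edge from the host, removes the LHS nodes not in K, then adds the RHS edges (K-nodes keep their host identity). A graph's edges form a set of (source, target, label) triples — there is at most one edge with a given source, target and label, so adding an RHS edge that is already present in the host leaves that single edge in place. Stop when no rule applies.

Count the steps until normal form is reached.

Answer: 2

Derivation:
start.  V:6 E:2  edges: 2-p->3 4-p->5
1. fire R1 via {0↦0, 1↦2, 2↦3}  →  V:4 E:1  edges: 4-p->5
2. fire R1 via {0↦0, 1↦4, 2↦5}  →  V:2 E:0  edges: ∅
final graph: no rule applies after step 2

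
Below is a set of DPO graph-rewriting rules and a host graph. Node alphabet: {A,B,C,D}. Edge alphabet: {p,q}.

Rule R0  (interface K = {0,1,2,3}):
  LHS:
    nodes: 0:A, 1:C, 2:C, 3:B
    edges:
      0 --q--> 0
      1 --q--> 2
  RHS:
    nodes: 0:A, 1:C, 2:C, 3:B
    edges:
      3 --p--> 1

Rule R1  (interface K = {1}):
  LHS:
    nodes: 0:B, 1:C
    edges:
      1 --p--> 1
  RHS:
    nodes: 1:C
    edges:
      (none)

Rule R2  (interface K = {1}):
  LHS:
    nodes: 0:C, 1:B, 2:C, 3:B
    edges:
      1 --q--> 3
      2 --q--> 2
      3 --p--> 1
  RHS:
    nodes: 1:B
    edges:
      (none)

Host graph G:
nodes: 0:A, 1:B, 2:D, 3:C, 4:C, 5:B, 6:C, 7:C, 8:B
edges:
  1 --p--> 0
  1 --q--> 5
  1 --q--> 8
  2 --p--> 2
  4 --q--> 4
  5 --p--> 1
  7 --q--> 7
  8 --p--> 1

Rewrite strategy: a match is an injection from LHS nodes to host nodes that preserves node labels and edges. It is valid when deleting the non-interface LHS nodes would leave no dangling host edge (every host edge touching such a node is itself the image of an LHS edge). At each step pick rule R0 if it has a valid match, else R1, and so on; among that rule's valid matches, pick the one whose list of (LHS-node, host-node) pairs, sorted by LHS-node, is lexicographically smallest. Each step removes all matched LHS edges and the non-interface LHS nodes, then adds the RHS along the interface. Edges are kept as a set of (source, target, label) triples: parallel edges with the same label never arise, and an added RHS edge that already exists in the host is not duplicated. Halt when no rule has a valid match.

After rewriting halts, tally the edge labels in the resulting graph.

[0] host  ⇒  9 nodes, 8 edges  {1-p->0 1-q->5 1-q->8 2-p->2 4-q->4 5-p->1 7-q->7 8-p->1}
[1] R2 @ {0↦3, 1↦1, 2↦4, 3↦5}  ⇒  6 nodes, 5 edges  {1-p->0 1-q->8 2-p->2 7-q->7 8-p->1}
[2] R2 @ {0↦6, 1↦1, 2↦7, 3↦8}  ⇒  3 nodes, 2 edges  {1-p->0 2-p->2}
normal form: no rule applies after step 2
NF edges: [(1, 0, 'p'), (2, 2, 'p')]

Answer: p:2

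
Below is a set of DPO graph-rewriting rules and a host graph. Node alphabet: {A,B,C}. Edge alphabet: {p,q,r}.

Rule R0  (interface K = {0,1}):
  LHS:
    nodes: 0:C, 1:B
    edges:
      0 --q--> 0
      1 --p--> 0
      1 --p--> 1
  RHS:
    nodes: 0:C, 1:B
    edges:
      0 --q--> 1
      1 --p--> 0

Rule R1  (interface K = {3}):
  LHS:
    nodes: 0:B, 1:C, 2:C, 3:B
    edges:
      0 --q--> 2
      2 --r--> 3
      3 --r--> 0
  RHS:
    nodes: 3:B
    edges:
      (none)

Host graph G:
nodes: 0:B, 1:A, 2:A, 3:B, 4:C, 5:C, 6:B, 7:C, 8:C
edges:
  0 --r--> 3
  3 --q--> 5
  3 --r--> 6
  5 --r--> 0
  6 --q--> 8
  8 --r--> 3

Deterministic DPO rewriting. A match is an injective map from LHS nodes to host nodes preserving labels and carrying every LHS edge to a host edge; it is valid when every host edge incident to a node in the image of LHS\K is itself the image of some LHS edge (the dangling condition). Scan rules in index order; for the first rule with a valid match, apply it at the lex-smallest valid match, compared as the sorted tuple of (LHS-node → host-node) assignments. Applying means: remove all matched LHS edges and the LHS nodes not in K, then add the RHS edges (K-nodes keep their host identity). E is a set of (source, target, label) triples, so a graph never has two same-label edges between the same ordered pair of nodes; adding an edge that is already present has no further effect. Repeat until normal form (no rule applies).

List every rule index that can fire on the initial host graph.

Answer: [R1]

Steps:
R0: no valid match — LHS pattern not found
R1: 2 valid matches — {0↦6, 1↦4, 2↦8, 3↦3}, {0↦6, 1↦7, 2↦8, 3↦3}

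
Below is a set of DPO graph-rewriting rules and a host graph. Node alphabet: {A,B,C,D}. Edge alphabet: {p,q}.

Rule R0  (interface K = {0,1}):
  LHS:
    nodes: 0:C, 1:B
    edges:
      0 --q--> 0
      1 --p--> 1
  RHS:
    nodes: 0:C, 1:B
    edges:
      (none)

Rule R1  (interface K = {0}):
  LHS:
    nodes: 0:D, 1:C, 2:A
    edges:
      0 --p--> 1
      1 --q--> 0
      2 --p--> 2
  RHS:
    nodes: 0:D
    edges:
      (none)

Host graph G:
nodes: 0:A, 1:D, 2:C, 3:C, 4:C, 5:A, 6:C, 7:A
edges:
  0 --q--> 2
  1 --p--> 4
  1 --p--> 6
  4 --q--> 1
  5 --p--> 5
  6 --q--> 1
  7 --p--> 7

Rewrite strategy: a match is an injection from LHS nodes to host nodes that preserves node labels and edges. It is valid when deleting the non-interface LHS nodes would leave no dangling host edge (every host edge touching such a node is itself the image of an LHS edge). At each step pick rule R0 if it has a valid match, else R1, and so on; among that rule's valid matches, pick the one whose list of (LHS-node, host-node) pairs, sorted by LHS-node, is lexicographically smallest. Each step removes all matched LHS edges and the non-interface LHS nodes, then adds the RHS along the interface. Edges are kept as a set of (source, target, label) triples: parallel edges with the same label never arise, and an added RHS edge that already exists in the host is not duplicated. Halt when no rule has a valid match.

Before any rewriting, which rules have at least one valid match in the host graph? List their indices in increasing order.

Answer: [R1]

Rewrite trace:
R0: no valid match — LHS pattern not found
R1: 4 valid matches — {0↦1, 1↦4, 2↦5}, {0↦1, 1↦4, 2↦7}, {0↦1, 1↦6, 2↦5} (+1 more)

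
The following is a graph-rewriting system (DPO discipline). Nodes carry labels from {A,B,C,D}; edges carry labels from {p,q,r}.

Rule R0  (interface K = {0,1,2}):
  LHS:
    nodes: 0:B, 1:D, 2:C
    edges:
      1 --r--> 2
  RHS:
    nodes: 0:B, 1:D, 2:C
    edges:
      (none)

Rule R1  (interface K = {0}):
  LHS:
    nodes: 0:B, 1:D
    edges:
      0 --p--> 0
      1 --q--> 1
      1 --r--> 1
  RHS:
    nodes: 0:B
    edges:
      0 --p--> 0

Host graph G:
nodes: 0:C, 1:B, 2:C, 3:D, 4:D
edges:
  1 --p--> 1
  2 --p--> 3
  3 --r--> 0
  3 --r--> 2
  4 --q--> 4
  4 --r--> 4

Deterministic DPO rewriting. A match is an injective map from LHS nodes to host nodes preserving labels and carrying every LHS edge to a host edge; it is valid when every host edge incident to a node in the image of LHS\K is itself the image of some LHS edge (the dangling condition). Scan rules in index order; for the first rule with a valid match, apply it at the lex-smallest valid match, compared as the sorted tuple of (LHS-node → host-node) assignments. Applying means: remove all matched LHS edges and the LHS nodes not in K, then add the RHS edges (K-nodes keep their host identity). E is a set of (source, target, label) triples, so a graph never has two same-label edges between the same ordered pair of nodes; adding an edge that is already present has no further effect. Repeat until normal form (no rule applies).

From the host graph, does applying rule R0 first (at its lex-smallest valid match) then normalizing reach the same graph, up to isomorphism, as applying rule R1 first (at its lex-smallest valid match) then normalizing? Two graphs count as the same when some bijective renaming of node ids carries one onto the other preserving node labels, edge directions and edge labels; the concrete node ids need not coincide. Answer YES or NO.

branch R0-first: apply at {0↦1, 1↦3, 2↦0} → |E|=5, then 2 more step(s) → NF |V|=4 |E|=2 V={0:C, 1:B, 2:C, 3:D} E=1-p->1 2-p->3
branch R1-first: apply at {0↦1, 1↦4} → |E|=4, then 2 more step(s) → NF |V|=4 |E|=2 V={0:C, 1:B, 2:C, 3:D} E=1-p->1 2-p->3
graphs isomorphic (equal up to label-preserving node renaming)

Answer: YES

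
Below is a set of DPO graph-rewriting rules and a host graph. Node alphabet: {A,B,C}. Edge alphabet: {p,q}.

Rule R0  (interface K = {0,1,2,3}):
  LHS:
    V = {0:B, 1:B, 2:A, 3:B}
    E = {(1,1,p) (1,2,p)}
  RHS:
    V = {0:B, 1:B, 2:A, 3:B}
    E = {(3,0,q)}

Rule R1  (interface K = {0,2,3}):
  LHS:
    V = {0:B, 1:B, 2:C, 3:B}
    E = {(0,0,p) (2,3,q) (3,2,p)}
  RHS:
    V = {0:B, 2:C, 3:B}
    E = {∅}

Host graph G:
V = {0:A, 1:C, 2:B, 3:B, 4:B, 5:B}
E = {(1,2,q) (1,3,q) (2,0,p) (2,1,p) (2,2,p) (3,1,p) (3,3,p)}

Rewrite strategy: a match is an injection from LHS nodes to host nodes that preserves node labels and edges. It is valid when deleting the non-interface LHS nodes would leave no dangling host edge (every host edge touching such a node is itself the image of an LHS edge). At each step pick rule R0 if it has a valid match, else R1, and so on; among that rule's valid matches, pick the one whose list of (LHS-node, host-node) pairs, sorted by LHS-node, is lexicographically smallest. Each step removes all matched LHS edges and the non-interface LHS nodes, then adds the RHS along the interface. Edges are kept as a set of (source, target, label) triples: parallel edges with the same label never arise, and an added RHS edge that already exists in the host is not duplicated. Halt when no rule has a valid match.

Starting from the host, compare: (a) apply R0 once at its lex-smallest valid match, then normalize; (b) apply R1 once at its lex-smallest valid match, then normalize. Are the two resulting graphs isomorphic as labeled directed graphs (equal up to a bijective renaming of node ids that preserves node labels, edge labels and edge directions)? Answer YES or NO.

branch R0-first: apply at {0↦3, 1↦2, 2↦0, 3↦4} → |E|=6, then 1 more step(s) → NF |V|=5 |E|=3 V={0:A, 1:C, 2:B, 3:B, 4:B} E=1-q->3 3-p->1 4-q->3
branch R1-first: apply at {0↦2, 1↦4, 2↦1, 3↦3} → |E|=4, then 1 more step(s) → NF |V|=4 |E|=1 V={0:A, 1:C, 2:B, 3:B} E=2-p->0
graphs not isomorphic

Answer: NO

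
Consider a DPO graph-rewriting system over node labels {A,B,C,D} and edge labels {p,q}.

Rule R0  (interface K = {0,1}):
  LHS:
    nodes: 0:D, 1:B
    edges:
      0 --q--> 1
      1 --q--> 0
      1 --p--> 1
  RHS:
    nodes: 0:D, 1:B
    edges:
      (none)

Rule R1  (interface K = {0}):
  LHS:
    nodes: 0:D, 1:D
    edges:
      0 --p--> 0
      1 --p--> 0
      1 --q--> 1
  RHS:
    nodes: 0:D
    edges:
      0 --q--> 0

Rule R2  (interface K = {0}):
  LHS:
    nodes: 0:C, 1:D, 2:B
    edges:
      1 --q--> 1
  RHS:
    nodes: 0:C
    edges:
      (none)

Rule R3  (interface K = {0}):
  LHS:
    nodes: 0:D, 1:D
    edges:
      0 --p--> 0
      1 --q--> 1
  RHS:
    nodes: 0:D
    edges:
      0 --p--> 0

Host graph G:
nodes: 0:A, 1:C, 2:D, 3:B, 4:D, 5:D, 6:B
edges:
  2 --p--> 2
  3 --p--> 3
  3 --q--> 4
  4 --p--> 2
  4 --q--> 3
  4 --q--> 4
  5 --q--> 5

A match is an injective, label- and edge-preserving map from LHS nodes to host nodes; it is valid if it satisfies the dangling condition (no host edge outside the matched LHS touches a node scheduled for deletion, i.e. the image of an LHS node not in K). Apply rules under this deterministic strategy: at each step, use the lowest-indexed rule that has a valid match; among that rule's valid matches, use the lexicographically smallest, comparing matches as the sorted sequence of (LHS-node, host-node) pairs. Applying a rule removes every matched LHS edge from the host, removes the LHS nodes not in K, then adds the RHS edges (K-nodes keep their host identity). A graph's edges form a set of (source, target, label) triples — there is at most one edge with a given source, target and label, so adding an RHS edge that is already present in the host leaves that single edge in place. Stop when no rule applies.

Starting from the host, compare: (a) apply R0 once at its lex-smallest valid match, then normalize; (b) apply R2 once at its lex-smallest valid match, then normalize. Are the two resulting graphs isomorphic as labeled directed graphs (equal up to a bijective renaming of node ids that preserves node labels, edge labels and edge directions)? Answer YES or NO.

branch R0-first: apply at {0↦4, 1↦3} → |E|=4, then 3 more step(s) → NF |V|=2 |E|=0 V={0:A, 1:C} E=∅
branch R2-first: apply at {0↦1, 1↦5, 2↦6} → |E|=6, then 3 more step(s) → NF |V|=2 |E|=0 V={0:A, 1:C} E=∅
graphs isomorphic (equal up to label-preserving node renaming)

Answer: YES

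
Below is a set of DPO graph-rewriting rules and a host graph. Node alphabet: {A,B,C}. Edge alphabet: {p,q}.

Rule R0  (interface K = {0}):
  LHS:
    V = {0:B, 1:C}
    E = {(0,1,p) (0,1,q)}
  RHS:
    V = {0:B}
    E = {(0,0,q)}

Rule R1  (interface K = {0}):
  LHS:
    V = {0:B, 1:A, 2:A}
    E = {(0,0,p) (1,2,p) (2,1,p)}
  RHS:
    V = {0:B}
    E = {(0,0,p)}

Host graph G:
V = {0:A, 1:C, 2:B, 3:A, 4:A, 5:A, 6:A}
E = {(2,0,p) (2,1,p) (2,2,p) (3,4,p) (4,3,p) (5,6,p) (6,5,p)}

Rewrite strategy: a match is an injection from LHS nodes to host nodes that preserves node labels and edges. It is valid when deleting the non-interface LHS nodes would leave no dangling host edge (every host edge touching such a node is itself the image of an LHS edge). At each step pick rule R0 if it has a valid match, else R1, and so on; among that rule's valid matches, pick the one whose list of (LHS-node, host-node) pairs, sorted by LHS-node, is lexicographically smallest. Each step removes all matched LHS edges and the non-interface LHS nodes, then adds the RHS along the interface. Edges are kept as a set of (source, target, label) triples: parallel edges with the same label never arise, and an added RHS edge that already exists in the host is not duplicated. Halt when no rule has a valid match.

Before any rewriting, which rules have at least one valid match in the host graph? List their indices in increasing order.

Answer: [R1]

Steps:
R0: no valid match — LHS pattern not found
R1: 4 valid matches — {0↦2, 1↦3, 2↦4}, {0↦2, 1↦4, 2↦3}, {0↦2, 1↦5, 2↦6} (+1 more)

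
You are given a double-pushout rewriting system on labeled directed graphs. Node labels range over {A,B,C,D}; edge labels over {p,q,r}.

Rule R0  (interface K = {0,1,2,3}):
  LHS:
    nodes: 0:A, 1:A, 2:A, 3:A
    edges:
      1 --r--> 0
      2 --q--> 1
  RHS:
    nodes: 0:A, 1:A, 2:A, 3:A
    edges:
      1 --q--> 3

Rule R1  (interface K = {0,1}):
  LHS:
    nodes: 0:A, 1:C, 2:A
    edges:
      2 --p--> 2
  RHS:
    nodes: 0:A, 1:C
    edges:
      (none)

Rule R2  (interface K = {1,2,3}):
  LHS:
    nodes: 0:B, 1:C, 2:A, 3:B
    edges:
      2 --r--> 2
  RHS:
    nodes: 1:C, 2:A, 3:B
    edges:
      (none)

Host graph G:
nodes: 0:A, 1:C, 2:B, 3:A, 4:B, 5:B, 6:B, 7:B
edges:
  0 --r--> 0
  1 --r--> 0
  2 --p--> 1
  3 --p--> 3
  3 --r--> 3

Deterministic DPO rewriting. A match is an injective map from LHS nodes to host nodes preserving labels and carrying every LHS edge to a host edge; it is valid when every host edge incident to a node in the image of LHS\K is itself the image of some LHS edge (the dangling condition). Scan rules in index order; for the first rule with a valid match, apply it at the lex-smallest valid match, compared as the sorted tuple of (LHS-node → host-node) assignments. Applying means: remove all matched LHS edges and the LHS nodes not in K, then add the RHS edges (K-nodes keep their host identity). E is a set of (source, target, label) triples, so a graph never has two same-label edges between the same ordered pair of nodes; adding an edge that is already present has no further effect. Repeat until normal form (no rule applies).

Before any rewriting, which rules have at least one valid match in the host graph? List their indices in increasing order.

R0: no valid match — LHS pattern not found
R1: no valid match — 1 raw match, all fail dangling condition
R2: 32 valid matches — {0↦4, 1↦1, 2↦0, 3↦2}, {0↦4, 1↦1, 2↦0, 3↦5}, {0↦4, 1↦1, 2↦0, 3↦6} (+29 more)

Answer: [R2]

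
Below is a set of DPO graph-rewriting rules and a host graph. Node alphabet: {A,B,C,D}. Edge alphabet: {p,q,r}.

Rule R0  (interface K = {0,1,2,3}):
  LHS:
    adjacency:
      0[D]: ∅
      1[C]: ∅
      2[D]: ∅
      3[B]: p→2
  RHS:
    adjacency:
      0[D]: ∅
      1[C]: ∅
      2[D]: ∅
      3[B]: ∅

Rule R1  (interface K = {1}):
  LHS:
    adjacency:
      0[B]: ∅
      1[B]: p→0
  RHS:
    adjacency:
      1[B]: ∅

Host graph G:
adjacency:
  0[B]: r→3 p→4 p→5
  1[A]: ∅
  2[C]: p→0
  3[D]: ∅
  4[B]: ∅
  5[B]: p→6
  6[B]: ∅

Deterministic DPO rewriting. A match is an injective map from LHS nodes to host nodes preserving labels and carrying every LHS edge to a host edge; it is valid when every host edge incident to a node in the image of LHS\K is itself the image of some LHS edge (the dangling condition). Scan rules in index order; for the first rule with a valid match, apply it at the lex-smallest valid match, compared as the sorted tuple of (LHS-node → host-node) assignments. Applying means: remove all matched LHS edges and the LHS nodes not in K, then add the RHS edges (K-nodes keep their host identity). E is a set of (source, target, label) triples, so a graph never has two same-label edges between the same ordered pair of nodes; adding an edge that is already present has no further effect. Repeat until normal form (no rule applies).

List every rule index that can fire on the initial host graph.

Answer: [R1]

Steps:
R0: no valid match — LHS pattern not found
R1: 2 valid matches — {0↦4, 1↦0}, {0↦6, 1↦5}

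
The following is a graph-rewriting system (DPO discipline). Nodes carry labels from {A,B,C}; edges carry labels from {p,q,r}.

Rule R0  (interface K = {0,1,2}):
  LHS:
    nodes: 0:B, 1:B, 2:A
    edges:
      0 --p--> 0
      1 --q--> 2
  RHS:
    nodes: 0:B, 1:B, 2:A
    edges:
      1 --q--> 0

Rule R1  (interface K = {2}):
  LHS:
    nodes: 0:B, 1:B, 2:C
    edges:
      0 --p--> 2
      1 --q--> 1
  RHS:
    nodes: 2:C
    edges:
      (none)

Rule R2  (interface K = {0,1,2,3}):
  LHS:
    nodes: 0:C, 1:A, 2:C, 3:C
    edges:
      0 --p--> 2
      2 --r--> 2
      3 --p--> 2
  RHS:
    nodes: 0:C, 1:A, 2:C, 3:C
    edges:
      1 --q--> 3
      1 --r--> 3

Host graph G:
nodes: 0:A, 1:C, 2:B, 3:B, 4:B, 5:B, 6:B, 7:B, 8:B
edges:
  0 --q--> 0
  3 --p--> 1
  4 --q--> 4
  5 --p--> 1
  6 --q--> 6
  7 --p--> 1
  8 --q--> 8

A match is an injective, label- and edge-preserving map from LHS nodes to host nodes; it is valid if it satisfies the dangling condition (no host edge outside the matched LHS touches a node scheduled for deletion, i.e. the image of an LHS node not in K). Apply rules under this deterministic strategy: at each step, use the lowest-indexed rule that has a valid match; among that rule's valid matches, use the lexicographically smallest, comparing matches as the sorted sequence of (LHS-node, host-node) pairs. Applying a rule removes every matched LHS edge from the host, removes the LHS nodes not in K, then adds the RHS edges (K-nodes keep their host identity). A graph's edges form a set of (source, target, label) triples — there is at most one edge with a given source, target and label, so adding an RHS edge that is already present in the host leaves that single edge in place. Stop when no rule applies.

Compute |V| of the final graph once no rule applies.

Answer: 3

Steps:
initial: |V|=9 |E|=7  E = 0-q->0 3-p->1 4-q->4 5-p->1 6-q->6 7-p->1 8-q->8
step 1: apply R1 at {0↦3, 1↦4, 2↦1}  → |V|=7 |E|=5  E = 0-q->0 5-p->1 6-q->6 7-p->1 8-q->8
step 2: apply R1 at {0↦5, 1↦6, 2↦1}  → |V|=5 |E|=3  E = 0-q->0 7-p->1 8-q->8
step 3: apply R1 at {0↦7, 1↦8, 2↦1}  → |V|=3 |E|=1  E = 0-q->0
normal form: no rule applies after step 3
NF nodes: {0:A, 1:C, 2:B}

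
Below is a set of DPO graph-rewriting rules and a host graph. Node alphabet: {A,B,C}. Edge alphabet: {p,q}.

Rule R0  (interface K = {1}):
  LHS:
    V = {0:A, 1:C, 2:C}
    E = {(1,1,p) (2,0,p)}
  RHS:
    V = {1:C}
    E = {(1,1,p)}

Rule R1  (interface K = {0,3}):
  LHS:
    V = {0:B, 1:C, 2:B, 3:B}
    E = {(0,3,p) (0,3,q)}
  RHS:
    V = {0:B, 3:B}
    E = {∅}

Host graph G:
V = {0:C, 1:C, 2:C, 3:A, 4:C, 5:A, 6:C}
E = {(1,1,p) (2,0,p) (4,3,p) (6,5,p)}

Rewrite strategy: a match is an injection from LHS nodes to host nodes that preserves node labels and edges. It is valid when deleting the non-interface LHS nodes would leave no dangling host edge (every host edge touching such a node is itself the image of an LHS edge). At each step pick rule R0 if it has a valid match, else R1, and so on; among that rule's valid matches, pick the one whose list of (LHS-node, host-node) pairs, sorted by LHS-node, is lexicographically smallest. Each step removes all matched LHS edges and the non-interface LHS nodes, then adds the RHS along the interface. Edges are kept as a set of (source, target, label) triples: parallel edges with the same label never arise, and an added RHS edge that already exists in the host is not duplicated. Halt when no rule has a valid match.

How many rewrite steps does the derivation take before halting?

Answer: 2

Rewrite trace:
initial: |V|=7 |E|=4  E = 1-p->1 2-p->0 4-p->3 6-p->5
step 1: apply R0 at {0↦3, 1↦1, 2↦4}  → |V|=5 |E|=3  E = 1-p->1 2-p->0 6-p->5
step 2: apply R0 at {0↦5, 1↦1, 2↦6}  → |V|=3 |E|=2  E = 1-p->1 2-p->0
normal form: no rule applies after step 2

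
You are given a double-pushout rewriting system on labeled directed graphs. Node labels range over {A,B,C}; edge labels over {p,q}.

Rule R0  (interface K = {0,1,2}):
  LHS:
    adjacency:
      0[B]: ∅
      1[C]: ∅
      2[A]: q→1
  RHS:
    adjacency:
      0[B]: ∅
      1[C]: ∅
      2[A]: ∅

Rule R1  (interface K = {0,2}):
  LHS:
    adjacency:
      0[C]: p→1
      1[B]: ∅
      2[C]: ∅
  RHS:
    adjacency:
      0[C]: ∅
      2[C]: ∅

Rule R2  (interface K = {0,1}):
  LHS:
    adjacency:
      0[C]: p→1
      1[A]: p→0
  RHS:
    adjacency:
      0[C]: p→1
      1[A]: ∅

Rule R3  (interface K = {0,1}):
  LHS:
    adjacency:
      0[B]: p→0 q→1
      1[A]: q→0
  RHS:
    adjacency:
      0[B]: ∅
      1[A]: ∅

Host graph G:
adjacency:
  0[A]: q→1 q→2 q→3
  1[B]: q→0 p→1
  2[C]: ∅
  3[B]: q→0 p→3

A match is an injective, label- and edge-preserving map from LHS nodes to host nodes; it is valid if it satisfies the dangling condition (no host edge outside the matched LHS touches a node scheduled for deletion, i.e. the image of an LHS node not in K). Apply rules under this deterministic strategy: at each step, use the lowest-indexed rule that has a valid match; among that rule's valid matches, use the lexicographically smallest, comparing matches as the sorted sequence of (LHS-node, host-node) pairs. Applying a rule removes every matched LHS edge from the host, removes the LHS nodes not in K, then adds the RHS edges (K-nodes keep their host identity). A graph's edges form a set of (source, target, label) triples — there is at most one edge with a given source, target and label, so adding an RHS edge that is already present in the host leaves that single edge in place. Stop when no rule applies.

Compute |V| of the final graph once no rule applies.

start.  V:4 E:7  edges: 0-q->1 0-q->2 0-q->3 1-q->0 1-p->1 3-q->0 3-p->3
1. fire R0 via {0↦1, 1↦2, 2↦0}  →  V:4 E:6  edges: 0-q->1 0-q->3 1-q->0 1-p->1 3-q->0 3-p->3
2. fire R3 via {0↦1, 1↦0}  →  V:4 E:3  edges: 0-q->3 3-q->0 3-p->3
3. fire R3 via {0↦3, 1↦0}  →  V:4 E:0  edges: ∅
final graph: no rule applies after step 3
NF nodes: {0:A, 1:B, 2:C, 3:B}

Answer: 4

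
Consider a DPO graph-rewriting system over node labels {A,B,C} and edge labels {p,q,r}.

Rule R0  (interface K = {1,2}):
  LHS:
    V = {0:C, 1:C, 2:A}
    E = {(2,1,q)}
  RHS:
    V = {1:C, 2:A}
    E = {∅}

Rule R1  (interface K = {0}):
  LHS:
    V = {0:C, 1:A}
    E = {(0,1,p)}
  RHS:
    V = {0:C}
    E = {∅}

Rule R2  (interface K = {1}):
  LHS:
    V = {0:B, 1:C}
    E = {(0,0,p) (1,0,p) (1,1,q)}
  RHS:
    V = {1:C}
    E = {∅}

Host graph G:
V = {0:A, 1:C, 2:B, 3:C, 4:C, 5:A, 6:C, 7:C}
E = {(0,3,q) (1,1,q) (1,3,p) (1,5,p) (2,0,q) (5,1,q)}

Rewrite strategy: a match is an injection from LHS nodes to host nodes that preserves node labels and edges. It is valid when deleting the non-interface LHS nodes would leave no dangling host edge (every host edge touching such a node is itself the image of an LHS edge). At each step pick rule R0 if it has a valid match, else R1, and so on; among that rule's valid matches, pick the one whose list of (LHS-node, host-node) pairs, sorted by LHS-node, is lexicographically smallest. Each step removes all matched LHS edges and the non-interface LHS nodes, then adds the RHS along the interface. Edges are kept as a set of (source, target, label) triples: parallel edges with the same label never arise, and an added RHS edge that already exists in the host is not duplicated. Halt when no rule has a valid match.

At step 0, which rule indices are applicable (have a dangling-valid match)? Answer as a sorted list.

R0: 6 valid matches — {0↦4, 1↦1, 2↦5}, {0↦4, 1↦3, 2↦0}, {0↦6, 1↦1, 2↦5} (+3 more)
R1: no valid match — 1 raw match, all fail dangling condition
R2: no valid match — LHS pattern not found

Answer: [R0]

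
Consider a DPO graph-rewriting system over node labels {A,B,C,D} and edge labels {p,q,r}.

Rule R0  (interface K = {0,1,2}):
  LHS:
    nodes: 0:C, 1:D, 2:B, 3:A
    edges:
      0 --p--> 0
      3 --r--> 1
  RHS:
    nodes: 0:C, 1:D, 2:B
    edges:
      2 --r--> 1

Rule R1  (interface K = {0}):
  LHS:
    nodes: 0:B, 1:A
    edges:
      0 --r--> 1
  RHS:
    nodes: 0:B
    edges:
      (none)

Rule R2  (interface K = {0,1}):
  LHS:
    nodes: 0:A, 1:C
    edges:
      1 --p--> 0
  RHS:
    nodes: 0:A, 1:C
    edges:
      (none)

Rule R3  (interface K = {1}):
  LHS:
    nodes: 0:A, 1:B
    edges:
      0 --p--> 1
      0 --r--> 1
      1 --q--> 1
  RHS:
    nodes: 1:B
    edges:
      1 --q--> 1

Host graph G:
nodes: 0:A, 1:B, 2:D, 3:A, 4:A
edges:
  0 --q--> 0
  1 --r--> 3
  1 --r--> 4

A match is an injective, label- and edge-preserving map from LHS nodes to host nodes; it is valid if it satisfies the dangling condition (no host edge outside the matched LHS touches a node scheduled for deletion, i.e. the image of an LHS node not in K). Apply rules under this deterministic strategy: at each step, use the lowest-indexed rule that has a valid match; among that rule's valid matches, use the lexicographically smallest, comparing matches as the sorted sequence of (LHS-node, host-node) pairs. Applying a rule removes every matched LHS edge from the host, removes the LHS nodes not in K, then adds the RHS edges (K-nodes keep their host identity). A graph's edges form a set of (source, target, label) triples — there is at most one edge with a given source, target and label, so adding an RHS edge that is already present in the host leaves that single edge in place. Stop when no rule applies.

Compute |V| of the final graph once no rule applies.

initial: |V|=5 |E|=3  E = 0-q->0 1-r->3 1-r->4
step 1: apply R1 at {0↦1, 1↦3}  → |V|=4 |E|=2  E = 0-q->0 1-r->4
step 2: apply R1 at {0↦1, 1↦4}  → |V|=3 |E|=1  E = 0-q->0
normal form: no rule applies after step 2
NF nodes: {0:A, 1:B, 2:D}

Answer: 3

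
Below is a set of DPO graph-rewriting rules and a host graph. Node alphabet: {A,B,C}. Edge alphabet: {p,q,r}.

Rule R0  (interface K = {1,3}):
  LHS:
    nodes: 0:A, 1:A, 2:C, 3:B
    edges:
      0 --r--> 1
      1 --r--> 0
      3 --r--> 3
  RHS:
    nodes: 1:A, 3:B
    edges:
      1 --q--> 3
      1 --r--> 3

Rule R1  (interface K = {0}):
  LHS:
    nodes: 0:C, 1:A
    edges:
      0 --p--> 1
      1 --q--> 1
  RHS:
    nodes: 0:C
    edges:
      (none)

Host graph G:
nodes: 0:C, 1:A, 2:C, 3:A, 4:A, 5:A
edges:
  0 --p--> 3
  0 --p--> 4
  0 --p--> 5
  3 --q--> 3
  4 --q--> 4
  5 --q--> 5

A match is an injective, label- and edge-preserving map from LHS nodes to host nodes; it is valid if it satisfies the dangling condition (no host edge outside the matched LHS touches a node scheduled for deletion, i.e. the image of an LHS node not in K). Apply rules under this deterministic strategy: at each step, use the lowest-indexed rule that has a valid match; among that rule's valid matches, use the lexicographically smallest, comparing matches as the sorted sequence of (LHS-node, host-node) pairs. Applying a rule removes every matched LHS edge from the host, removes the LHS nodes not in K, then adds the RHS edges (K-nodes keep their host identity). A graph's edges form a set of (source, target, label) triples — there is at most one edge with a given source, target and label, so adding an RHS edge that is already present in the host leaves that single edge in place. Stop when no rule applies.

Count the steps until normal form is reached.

initial: |V|=6 |E|=6  E = 0-p->3 0-p->4 0-p->5 3-q->3 4-q->4 5-q->5
step 1: apply R1 at {0↦0, 1↦3}  → |V|=5 |E|=4  E = 0-p->4 0-p->5 4-q->4 5-q->5
step 2: apply R1 at {0↦0, 1↦4}  → |V|=4 |E|=2  E = 0-p->5 5-q->5
step 3: apply R1 at {0↦0, 1↦5}  → |V|=3 |E|=0  E = ∅
final graph: no rule applies after step 3

Answer: 3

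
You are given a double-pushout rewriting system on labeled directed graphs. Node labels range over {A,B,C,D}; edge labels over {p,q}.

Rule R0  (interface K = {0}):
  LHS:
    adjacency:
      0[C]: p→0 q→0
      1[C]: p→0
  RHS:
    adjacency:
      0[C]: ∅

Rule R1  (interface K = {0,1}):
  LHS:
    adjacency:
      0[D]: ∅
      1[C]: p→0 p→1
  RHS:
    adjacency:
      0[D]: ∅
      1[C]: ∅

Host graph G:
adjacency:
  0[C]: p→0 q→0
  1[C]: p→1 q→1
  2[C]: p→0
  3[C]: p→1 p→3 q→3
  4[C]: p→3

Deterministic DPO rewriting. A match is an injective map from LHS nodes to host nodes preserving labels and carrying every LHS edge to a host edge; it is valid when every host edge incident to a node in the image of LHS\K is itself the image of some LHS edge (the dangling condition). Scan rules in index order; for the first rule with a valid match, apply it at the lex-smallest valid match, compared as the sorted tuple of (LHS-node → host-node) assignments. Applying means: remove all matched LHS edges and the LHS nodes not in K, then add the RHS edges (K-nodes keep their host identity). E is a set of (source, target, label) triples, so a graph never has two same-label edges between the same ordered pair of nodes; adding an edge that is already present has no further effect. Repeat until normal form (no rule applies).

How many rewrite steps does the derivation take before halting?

initial: |V|=5 |E|=9  E = 0-p->0 0-q->0 1-p->1 1-q->1 2-p->0 3-p->1 3-p->3 3-q->3 4-p->3
step 1: apply R0 at {0↦0, 1↦2}  → |V|=4 |E|=6  E = 1-p->1 1-q->1 3-p->1 3-p->3 3-q->3 4-p->3
step 2: apply R0 at {0↦3, 1↦4}  → |V|=3 |E|=3  E = 1-p->1 1-q->1 3-p->1
step 3: apply R0 at {0↦1, 1↦3}  → |V|=2 |E|=0  E = ∅
final graph: no rule applies after step 3

Answer: 3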